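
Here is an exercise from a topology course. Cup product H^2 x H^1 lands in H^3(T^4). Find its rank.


Cup product: H^p x H^q -> H^{p+q}; here p+q = 2+1 = 3.
rank H^k(T^n) = C(n,k).
C(4,3) = 4

4


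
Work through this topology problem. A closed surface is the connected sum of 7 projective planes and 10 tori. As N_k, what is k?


Since a >= 1, the sum is non-orientable; each T^2 can be replaced by RP^2 # RP^2 (since T^2#RP^2 = 3RP^2).
Total crosscaps k = 7 + 2*10 = 27.
Check via chi: chi = 7*1 + 10*0 - (7+10-1)*2 = -25 = 2 - k = -25. Consistent.

27


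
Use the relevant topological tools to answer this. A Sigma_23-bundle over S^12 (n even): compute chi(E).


chi(S^12) = 2 (n even), chi(Sigma_23) = 2 - 2*23 = -44.
chi(E) = 2 * (-44) = -88

-88


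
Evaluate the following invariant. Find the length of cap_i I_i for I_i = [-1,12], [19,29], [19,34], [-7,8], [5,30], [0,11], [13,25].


Intersection = [max(a_i), min(b_i)] = [19, 8].
Since 19 > 8, the intersection is empty.
Length = 0

0


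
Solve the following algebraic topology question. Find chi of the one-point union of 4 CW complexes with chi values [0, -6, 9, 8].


chi(A v B) = chi(A) + chi(B) - 1 (one point identified).
For 4 spaces: chi = (sum chi_i) - (4 - 1).
sum = 11; chi = 11 - 3 = 8

8


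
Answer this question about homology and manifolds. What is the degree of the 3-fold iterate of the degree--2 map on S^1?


deg(f) = -2. Degree is multiplicative: deg(f^3) = (deg f)^3.
deg(f^3) = (-2)^3 = -8

-8


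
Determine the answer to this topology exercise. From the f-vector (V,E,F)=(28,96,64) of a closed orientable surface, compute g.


chi = V - E + F = 28 - 96 + 64 = -4
For orientable closed surface: chi = 2 - 2g, so g = (2 - chi)/2.
g = (2 - (-4)) / 2 = 6 / 2 = 3

3


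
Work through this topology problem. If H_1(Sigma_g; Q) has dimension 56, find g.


For a closed orientable surface: b_1 = 2g.
56 = 2g
g = 56 / 2 = 28

28


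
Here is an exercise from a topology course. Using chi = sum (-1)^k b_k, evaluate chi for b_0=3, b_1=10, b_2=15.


chi = sum_k (-1)^k b_k.
= (3) + (-10) + (15)
= 8

8


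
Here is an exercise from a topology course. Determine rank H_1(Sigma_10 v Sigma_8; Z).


For a wedge: H_1(A v B) = H_1(A) + H_1(B).
b_1(Sigma_10) = 20, b_1(Sigma_8) = 16.
b_1 = 20 + 16 = 36

36


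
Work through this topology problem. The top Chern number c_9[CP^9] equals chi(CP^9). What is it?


For any closed oriented manifold, <e(TM),[M]> = chi(M).
chi(CP^9) = 9+1 = 10

10


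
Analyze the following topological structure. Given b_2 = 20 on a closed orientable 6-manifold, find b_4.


Poincare duality for closed orientable n-manifolds: b_k = b_{n-k}.
Here n = 6, so b_4 = b_2 = 20

20


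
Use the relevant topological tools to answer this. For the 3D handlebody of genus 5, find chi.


A genus-g handlebody deformation retracts to a wedge of g circles.
chi(vee_g S^1) = 1 - g.
chi(H_5) = 1 - 5 = -4

-4


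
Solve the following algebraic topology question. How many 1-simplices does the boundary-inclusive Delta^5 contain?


Delta^5 has 5+1 vertices. A 1-face is a choice of 1+1 vertices.
f_1 = C(5+1, 1+1) = C(6,2) = 15

15


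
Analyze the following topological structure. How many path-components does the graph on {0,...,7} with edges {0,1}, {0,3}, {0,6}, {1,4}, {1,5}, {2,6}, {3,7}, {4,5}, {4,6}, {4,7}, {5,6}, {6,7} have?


Run DFS/union-find over 8 vertices.
V = 8, E = 12.
Number of components = 1

1


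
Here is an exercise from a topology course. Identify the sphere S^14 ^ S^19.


S^m ^ S^n = S^{m+n}.
k = 14 + 19 = 33

33


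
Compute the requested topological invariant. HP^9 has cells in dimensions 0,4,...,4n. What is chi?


HP^9 has one cell in each dimension 0, 4, ..., 4*9 (9+1 cells, all even-dim).
chi = 9 + 1 = 10

10


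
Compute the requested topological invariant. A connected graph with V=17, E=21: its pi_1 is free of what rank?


For a connected graph: rank(pi_1) = b_1 = E - V + 1 = 1 - chi.
chi = V - E = 17 - 21 = -4.
rank = 1 - (-4) = 21 - 17 + 1 = 5

5


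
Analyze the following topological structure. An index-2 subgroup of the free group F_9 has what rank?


Nielsen-Schreier: an index-n subgroup of F_r is free of rank 1 + n(r-1).
Equivalently: chi(cover) = n*chi(base); chi(vee_r S^1) = 1 - 9 = -8.
chi(E) = 2*(-8) = -16; rank = 1 - chi(E) = 1 - (-16) = 17.
rank = 1 + 2*(9-1) = 1 + 16 = 17

17


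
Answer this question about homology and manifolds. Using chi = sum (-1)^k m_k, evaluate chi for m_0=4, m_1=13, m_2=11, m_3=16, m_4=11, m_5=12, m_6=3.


Morse theory: chi(M) = sum_k (-1)^k m_k where m_k = #(index-k critical points).
= (4) + (-13) + (11) + (-16) + (11) + (-12) + (3) = -12

-12


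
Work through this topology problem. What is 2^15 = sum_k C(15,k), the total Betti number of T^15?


b_k(T^15) = C(15,k), so the sum over k is sum_k C(15,k) = 2^15.
Total = 2^15 = 32768

32768


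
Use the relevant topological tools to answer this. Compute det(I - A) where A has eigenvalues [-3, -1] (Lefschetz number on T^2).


For a torus self-map: L(f) = det(I - A) where A acts on H_1.
L(f) = (1--3) * (1--1) = 4 * 2 = 8

8


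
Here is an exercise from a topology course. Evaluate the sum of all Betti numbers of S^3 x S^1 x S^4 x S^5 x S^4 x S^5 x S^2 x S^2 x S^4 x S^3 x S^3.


Total Betti number is multiplicative under products.
Each S^d (d>=1) has total Betti number 2.
There are 11 sphere factors.
Total = 2^11 = 2048

2048


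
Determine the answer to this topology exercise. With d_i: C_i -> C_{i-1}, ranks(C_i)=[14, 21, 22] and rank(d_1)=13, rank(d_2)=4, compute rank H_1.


rank H_k = rank(ker d_k) - rank(im d_{k+1}).
rank(ker d_1) = rank(C_1) - rank(d_1) = 21 - 13 = 8.
rank(im d_{1+1}) = 4.
rank H_1 = 8 - 4 = 4

4


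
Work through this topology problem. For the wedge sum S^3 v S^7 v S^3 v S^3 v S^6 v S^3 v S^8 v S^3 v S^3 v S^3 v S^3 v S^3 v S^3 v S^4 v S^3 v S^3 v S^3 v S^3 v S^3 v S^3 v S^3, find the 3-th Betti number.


For a wedge of spheres, H_k (k>0) is free on one generator per sphere of dimension k.
Spheres of dimension 3: count = 17.
b_3 = 17

17


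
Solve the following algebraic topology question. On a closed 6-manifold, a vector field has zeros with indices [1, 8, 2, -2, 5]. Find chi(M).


Poincare-Hopf: chi(M) = sum of indices of zeros.
chi = (1) + (8) + (2) + (-2) + (5) = 14

14


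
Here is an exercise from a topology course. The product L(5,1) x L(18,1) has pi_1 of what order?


pi_1(X x Y) = pi_1(X) x pi_1(Y).
pi_1(L(5,1)) = Z/5, pi_1(L(18,1)) = Z/18.
|Z/5 x Z/18| = 5 * 18 = 90

90


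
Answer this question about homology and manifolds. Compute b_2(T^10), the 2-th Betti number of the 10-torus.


By the Kunneth formula, b_k(T^n) = C(n,k).
b_2(T^10) = C(10,2).
C(10,2) = 10!/(2!*8!) = 45

45


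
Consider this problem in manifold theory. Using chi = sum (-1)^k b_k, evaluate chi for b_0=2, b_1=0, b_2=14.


chi = sum_k (-1)^k b_k.
= (2) + (0) + (14)
= 16

16


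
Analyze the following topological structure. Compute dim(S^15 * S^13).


Join of spheres: S^m * S^n = S^{m+n+1}.
dim = 15 + 13 + 1 = 29

29


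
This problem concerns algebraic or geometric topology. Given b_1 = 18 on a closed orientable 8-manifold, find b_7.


Poincare duality for closed orientable n-manifolds: b_k = b_{n-k}.
Here n = 8, so b_7 = b_1 = 18

18


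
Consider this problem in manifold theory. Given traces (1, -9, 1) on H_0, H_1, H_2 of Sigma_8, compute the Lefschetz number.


L(f) = tr(f_0*) - tr(f_1*) + tr(f_2*).
= 1 - (-9) + (1)
= 11

11


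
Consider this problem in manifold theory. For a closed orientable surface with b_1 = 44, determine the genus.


For a closed orientable surface: b_1 = 2g.
44 = 2g
g = 44 / 2 = 22

22


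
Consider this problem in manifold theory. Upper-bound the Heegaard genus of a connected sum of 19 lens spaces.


Heegaard genus satisfies g(A#B) <= g(A) + g(B).
Each lens space has g = 1.
Upper bound: 19 * 1 = 19

19


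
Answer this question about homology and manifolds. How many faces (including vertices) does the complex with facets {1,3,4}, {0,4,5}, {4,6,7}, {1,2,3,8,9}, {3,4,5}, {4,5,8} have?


Each maximal simplex on m vertices has 2^m - 1 nonempty faces.
Take the union (dedupe shared faces).
Total distinct faces = 52

52


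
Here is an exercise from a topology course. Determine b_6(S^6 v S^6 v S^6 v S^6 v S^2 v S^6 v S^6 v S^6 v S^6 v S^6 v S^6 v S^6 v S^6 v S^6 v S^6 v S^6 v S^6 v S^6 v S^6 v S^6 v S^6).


For a wedge of spheres, H_k (k>0) is free on one generator per sphere of dimension k.
Spheres of dimension 6: count = 20.
b_6 = 20

20


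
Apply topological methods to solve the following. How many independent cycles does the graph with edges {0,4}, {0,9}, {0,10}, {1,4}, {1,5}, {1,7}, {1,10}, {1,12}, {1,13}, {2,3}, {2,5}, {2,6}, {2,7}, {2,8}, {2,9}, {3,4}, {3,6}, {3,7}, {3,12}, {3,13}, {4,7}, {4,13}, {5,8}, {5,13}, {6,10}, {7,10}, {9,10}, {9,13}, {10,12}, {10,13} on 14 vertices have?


b_1 = E - V + (number of components).
E = 30, V = 14, components = 2.
b_1 = 30 - 14 + 2 = 18

18


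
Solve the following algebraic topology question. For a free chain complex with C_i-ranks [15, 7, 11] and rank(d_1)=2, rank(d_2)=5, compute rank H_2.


rank H_k = rank(ker d_k) - rank(im d_{k+1}).
rank(ker d_2) = rank(C_2) - rank(d_2) = 11 - 5 = 6.
rank(im d_{2+1}) = 0.
rank H_2 = 6 - 0 = 6

6


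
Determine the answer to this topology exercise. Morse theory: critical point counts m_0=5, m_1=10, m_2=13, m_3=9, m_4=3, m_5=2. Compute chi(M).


Morse theory: chi(M) = sum_k (-1)^k m_k where m_k = #(index-k critical points).
= (5) + (-10) + (13) + (-9) + (3) + (-2) = 0

0


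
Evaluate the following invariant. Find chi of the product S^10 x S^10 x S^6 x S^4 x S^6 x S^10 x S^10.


chi is multiplicative: chi(X x Y) = chi(X) chi(Y).
Each even-dim sphere has chi = 2. There are 7 factors.
chi = 2^7 = 128

128


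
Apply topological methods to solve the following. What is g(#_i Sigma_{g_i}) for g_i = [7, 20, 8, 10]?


Genus is additive under connected sum of orientable surfaces.
g = 7 + 20 + 8 + 10 = 45

45


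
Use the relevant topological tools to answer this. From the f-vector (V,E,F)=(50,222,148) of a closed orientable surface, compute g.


chi = V - E + F = 50 - 222 + 148 = -24
For orientable closed surface: chi = 2 - 2g, so g = (2 - chi)/2.
g = (2 - (-24)) / 2 = 26 / 2 = 13

13


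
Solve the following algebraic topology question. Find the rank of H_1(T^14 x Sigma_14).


pi_1(A x B) = pi_1(A) x pi_1(B); rank of abelianization = b_1.
b_1(T^14) = 14, b_1(Sigma_14) = 2*14 = 28.
b_1(product) = 14 + 28 = 42

42


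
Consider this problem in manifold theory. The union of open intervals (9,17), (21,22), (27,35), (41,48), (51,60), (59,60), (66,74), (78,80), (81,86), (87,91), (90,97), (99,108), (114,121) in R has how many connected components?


Sort and merge overlapping open intervals.
Merged: (9,17), (21,22), (27,35), (41,48), (51,60), (66,74), (78,80), (81,86), (87,97), (99,108), (114,121).
Number of components = 11

11


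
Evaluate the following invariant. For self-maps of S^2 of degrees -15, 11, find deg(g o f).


Degree is multiplicative under composition: deg(g o f) = deg(g) * deg(f).
= 11 * -15 = -165

-165


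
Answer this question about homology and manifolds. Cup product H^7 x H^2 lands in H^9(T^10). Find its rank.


Cup product: H^p x H^q -> H^{p+q}; here p+q = 7+2 = 9.
rank H^k(T^n) = C(n,k).
C(10,9) = 10

10


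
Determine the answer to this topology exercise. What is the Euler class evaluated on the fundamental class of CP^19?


For any closed oriented manifold, <e(TM),[M]> = chi(M).
chi(CP^19) = 19+1 = 20

20


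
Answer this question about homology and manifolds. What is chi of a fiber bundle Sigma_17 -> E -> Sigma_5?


For a fiber bundle F -> E -> B (with CW structure): chi(E) = chi(B) * chi(F).
chi(Sigma_5) = -8, chi(Sigma_17) = -32.
chi(E) = (-8) * (-32) = 256

256


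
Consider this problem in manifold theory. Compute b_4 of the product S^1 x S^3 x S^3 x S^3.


Each S^d has Poincare polynomial 1 + t^d.
The product S^1 x S^3 x S^3 x S^3 has Poincare polynomial prod(1+t^d_i).
Expanding: b_0=1, b_1=1, b_3=3, b_4=3, b_6=3, b_7=3, b_9=1, b_10=1.
b_4 = 3

3


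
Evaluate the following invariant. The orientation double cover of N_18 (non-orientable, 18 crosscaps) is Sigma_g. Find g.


chi(N_18) = 2 - 18 = -16.
Double cover: chi(Sigma_g) = 2 * chi(N_18) = 2*(-16) = -32.
2 - 2g = -32, so g = (2 - (-32))/2 = 34/2 = 17

17


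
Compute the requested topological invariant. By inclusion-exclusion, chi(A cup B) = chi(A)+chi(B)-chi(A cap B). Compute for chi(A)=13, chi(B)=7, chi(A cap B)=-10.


chi(A cup B) = chi(A) + chi(B) - chi(A cap B)
= 13 + (7) - (-10)
= 30

30


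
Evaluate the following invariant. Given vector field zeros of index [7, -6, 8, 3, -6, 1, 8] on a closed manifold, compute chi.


Poincare-Hopf: chi(M) = sum of indices of zeros.
chi = (7) + (-6) + (8) + (3) + (-6) + (1) + (8) = 15

15


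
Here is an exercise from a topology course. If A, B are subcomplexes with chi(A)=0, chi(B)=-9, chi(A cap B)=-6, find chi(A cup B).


chi(A cup B) = chi(A) + chi(B) - chi(A cap B)
= 0 + (-9) - (-6)
= -3

-3


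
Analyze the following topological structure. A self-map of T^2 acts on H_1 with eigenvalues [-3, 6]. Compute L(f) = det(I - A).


For a torus self-map: L(f) = det(I - A) where A acts on H_1.
L(f) = (1--3) * (1-6) = 4 * -5 = -20

-20


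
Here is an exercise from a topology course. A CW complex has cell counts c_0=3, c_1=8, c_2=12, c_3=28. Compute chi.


chi = sum_k (-1)^k c_k.
= (-1)^0*3 + (-1)^1*8 + (-1)^2*12 + (-1)^3*28
= (3) + (-8) + (12) + (-28)
= -21

-21


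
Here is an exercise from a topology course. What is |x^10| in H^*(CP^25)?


|x| = 2 in H^*(CP^n).
|x^10| = 10 * |x| = 10 * 2 = 20

20


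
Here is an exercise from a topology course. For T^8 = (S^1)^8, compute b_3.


By the Kunneth formula, b_k(T^n) = C(n,k).
b_3(T^8) = C(8,3).
C(8,3) = 8!/(3!*5!) = 56

56


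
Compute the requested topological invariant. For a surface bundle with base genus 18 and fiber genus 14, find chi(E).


For a fiber bundle F -> E -> B (with CW structure): chi(E) = chi(B) * chi(F).
chi(Sigma_18) = -34, chi(Sigma_14) = -26.
chi(E) = (-34) * (-26) = 884

884


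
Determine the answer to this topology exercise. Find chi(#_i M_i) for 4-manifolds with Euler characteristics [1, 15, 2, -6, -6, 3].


For n-manifolds: chi(A#B) = chi(A) + chi(B) - chi(S^4).
chi(S^4) = 1 + (-1)^4 = 2.
chi(#) = (sum chi_i) - (6-1)*chi(S^4) = 9 - 5*2 = -1

-1


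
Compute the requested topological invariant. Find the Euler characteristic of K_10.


K_10: V = 10, E = C(10,2) = 45.
chi = V - E = 10 - 45 = -35

-35


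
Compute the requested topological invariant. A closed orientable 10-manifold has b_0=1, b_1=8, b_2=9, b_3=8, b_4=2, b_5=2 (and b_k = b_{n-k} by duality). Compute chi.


By Poincare duality b_k = b_{10-k}, so full Betti numbers: b_0=1, b_1=8, b_2=9, b_3=8, b_4=2, b_5=2, b_6=2, b_7=8, b_8=9, b_9=8, b_10=1.
chi = sum (-1)^k b_k = -10

-10


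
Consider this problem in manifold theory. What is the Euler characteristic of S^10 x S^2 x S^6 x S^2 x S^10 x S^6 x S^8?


chi is multiplicative: chi(X x Y) = chi(X) chi(Y).
Each even-dim sphere has chi = 2. There are 7 factors.
chi = 2^7 = 128

128


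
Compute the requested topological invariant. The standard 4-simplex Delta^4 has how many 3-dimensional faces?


Delta^4 has 4+1 vertices. A 3-face is a choice of 3+1 vertices.
f_3 = C(4+1, 3+1) = C(5,4) = 5

5


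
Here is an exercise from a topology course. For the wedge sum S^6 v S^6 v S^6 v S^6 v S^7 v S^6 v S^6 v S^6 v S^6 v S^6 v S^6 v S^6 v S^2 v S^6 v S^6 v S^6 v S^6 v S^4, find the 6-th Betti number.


For a wedge of spheres, H_k (k>0) is free on one generator per sphere of dimension k.
Spheres of dimension 6: count = 15.
b_6 = 15

15


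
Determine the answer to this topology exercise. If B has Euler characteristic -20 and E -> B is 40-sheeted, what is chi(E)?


For a finite covering: chi(E) = (number of sheets) * chi(B).
chi(E) = 40 * (-20) = -800

-800


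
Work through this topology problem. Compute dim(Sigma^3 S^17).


Each suspension raises dimension by 1: Sigma S^n = S^{n+1}.
Sigma^3 S^17 = S^{17+3} = S^20

20


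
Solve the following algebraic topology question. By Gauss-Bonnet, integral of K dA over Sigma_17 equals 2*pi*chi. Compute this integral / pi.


Gauss-Bonnet: integral K dA = 2*pi*chi(M).
chi(Sigma_17) = 2 - 2*17 = -32.
(integral K dA)/pi = 2*chi = 2*(-32) = -64

-64


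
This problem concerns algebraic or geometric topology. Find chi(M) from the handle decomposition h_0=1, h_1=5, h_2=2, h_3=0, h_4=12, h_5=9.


Handles of index k contribute (-1)^k to chi (same as CW cells).
chi = (1) + (-5) + (2) + (0) + (12) + (-9) = 1

1


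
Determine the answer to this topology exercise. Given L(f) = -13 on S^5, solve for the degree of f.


L(f) = 1 + (-1)^5 deg(f) on S^5.
-13 = 1 + (-1)^5 * deg(f)
(-1)^5 * deg(f) = -14
deg(f) = 14

14


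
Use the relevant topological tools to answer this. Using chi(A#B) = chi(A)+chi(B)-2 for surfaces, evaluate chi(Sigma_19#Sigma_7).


chi(Sigma_19) = 2 - 2*19 = -36
chi(Sigma_7) = 2 - 2*7 = -12
For surfaces: chi(A#B) = chi(A) + chi(B) - 2.
chi = -36 + -12 - 2 = -50

-50


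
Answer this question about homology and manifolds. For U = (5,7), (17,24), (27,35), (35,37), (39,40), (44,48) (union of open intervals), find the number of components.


Sort and merge overlapping open intervals.
Merged: (5,7), (17,24), (27,35), (35,37), (39,40), (44,48).
Number of components = 6

6


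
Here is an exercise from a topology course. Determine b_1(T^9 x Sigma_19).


pi_1(A x B) = pi_1(A) x pi_1(B); rank of abelianization = b_1.
b_1(T^9) = 9, b_1(Sigma_19) = 2*19 = 38.
b_1(product) = 9 + 38 = 47

47


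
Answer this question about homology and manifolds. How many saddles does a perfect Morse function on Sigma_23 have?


A perfect Morse function has m_k = b_k.
For Sigma_23: b_0=1, b_1=2g=46, b_2=1.
Saddles m_1 = 2g = 46

46


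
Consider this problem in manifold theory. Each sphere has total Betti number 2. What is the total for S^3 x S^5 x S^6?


Total Betti number is multiplicative under products.
Each S^d (d>=1) has total Betti number 2.
There are 3 sphere factors.
Total = 2^3 = 8

8


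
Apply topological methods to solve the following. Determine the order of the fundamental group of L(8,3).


pi_1(L(p,q)) = Z/pZ for any q coprime to p.
|pi_1(L(8,3))| = 8

8


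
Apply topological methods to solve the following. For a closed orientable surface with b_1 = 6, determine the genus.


For a closed orientable surface: b_1 = 2g.
6 = 2g
g = 6 / 2 = 3

3


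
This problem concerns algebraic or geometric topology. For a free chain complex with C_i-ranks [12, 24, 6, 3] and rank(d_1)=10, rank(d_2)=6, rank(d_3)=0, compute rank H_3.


rank H_k = rank(ker d_k) - rank(im d_{k+1}).
rank(ker d_3) = rank(C_3) - rank(d_3) = 3 - 0 = 3.
rank(im d_{3+1}) = 0.
rank H_3 = 3 - 0 = 3

3


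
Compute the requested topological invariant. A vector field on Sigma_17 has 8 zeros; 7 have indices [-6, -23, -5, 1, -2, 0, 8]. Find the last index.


Poincare-Hopf: sum of indices = chi(M).
chi(Sigma_17) = 2 - 2*17 = -32.
Sum of known indices = -27.
x = chi - (sum known) = -32 - (-27) = -5

-5


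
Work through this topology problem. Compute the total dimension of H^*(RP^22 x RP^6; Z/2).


dim H^*(RP^n; Z/2) = n+1 (one Z/2 in each degree 0..n).
Total Betti number is multiplicative.
Total = (22+1) * (6+1) = 23 * 7 = 161

161


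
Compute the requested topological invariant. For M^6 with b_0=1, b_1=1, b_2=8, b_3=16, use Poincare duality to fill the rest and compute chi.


By Poincare duality b_k = b_{6-k}, so full Betti numbers: b_0=1, b_1=1, b_2=8, b_3=16, b_4=8, b_5=1, b_6=1.
chi = sum (-1)^k b_k = 0

0


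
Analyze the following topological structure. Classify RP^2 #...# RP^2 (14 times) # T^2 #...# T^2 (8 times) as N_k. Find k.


Since a >= 1, the sum is non-orientable; each T^2 can be replaced by RP^2 # RP^2 (since T^2#RP^2 = 3RP^2).
Total crosscaps k = 14 + 2*8 = 30.
Check via chi: chi = 14*1 + 8*0 - (14+8-1)*2 = -28 = 2 - k = -28. Consistent.

30


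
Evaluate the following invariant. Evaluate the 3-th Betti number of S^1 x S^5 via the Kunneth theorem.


Each S^d has Poincare polynomial 1 + t^d.
The product S^1 x S^5 has Poincare polynomial prod(1+t^d_i).
Expanding: b_0=1, b_1=1, b_5=1, b_6=1.
b_3 = 0

0


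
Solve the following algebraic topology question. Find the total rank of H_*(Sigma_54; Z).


For Sigma_54: b_0 = 1, b_1 = 2g = 108, b_2 = 1.
Total = 1 + 108 + 1 = 110

110


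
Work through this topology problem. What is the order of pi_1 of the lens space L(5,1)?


pi_1(L(p,q)) = Z/pZ for any q coprime to p.
|pi_1(L(5,1))| = 5

5


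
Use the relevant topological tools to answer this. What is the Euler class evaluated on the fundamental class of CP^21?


For any closed oriented manifold, <e(TM),[M]> = chi(M).
chi(CP^21) = 21+1 = 22

22


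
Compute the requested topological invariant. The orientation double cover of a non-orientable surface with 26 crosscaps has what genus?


chi(N_26) = 2 - 26 = -24.
Double cover: chi(Sigma_g) = 2 * chi(N_26) = 2*(-24) = -48.
2 - 2g = -48, so g = (2 - (-48))/2 = 50/2 = 25

25


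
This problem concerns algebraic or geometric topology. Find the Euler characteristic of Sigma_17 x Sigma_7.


chi(Sigma_17) = 2 - 2*17 = -32
chi(Sigma_7) = 2 - 2*7 = -12
chi(product) = (-32) * (-12) = 384

384


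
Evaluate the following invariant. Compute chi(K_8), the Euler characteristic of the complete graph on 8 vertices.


K_8: V = 8, E = C(8,2) = 28.
chi = V - E = 8 - 28 = -20

-20


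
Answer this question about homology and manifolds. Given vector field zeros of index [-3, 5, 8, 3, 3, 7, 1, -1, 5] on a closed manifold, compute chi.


Poincare-Hopf: chi(M) = sum of indices of zeros.
chi = (-3) + (5) + (8) + (3) + (3) + (7) + (1) + (-1) + (5) = 28

28


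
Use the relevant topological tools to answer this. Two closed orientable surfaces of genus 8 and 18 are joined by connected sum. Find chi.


chi(Sigma_8) = 2 - 2*8 = -14
chi(Sigma_18) = 2 - 2*18 = -34
For surfaces: chi(A#B) = chi(A) + chi(B) - 2.
chi = -14 + -34 - 2 = -50

-50


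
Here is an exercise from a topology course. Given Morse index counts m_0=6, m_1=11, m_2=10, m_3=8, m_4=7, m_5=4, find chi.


Morse theory: chi(M) = sum_k (-1)^k m_k where m_k = #(index-k critical points).
= (6) + (-11) + (10) + (-8) + (7) + (-4) = 0

0


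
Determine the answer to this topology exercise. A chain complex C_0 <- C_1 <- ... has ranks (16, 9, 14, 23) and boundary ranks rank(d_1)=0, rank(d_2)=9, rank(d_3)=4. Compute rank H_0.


rank H_k = rank(ker d_k) - rank(im d_{k+1}).
rank(ker d_0) = rank(C_0) - rank(d_0) = 16 - 0 = 16.
rank(im d_{0+1}) = 0.
rank H_0 = 16 - 0 = 16

16


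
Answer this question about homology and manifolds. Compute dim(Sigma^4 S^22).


Each suspension raises dimension by 1: Sigma S^n = S^{n+1}.
Sigma^4 S^22 = S^{22+4} = S^26

26


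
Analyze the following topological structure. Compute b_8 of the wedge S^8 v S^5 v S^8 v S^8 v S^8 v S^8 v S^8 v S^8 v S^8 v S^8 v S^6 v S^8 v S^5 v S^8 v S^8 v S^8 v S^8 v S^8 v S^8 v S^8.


For a wedge of spheres, H_k (k>0) is free on one generator per sphere of dimension k.
Spheres of dimension 8: count = 17.
b_8 = 17

17


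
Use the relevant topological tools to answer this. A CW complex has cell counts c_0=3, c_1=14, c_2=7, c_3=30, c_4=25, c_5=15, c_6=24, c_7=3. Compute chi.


chi = sum_k (-1)^k c_k.
= (-1)^0*3 + (-1)^1*14 + (-1)^2*7 + (-1)^3*30 + (-1)^4*25 + (-1)^5*15 + (-1)^6*24 + (-1)^7*3
= (3) + (-14) + (7) + (-30) + (25) + (-15) + (24) + (-3)
= -3

-3


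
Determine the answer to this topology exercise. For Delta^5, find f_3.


Delta^5 has 5+1 vertices. A 3-face is a choice of 3+1 vertices.
f_3 = C(5+1, 3+1) = C(6,4) = 15

15


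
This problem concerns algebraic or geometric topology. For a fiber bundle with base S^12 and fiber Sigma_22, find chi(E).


chi(S^12) = 2 (n even), chi(Sigma_22) = 2 - 2*22 = -42.
chi(E) = 2 * (-42) = -84

-84


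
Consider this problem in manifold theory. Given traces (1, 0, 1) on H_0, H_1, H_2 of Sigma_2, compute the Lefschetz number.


L(f) = tr(f_0*) - tr(f_1*) + tr(f_2*).
= 1 - (0) + (1)
= 2

2


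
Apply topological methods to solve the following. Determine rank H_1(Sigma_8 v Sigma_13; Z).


For a wedge: H_1(A v B) = H_1(A) + H_1(B).
b_1(Sigma_8) = 16, b_1(Sigma_13) = 26.
b_1 = 16 + 26 = 42

42


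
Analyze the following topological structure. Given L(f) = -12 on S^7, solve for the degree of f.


L(f) = 1 + (-1)^7 deg(f) on S^7.
-12 = 1 + (-1)^7 * deg(f)
(-1)^7 * deg(f) = -13
deg(f) = 13

13


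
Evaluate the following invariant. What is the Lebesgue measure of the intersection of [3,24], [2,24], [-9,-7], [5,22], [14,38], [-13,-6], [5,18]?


Intersection = [max(a_i), min(b_i)] = [14, -7].
Since 14 > -7, the intersection is empty.
Length = 0

0


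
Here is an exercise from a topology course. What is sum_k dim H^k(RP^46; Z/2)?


H^k(RP^46; Z/2) = Z/2 for each 0 <= k <= 46.
Total dimension = 46 + 1 = 47

47


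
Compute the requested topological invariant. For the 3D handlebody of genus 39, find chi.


A genus-g handlebody deformation retracts to a wedge of g circles.
chi(vee_g S^1) = 1 - g.
chi(H_39) = 1 - 39 = -38

-38


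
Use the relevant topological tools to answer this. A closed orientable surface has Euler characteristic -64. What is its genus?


chi = 2 - 2g for closed orientable surfaces.
-64 = 2 - 2g
2g = 2 - (-64) = 66
g = 33

33


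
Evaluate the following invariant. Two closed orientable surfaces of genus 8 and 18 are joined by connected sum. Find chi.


chi(Sigma_8) = 2 - 2*8 = -14
chi(Sigma_18) = 2 - 2*18 = -34
For surfaces: chi(A#B) = chi(A) + chi(B) - 2.
chi = -14 + -34 - 2 = -50

-50


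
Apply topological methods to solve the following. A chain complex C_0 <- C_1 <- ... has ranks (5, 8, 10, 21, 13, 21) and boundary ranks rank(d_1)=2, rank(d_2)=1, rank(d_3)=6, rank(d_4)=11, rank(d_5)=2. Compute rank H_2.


rank H_k = rank(ker d_k) - rank(im d_{k+1}).
rank(ker d_2) = rank(C_2) - rank(d_2) = 10 - 1 = 9.
rank(im d_{2+1}) = 6.
rank H_2 = 9 - 6 = 3

3


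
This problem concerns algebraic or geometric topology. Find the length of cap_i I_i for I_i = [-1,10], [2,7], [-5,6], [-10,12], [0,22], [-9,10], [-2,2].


Intersection = [max(a_i), min(b_i)] = [2, 2].
Length = 2 - 2 = 0

0


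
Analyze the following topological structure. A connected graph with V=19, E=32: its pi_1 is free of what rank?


For a connected graph: rank(pi_1) = b_1 = E - V + 1 = 1 - chi.
chi = V - E = 19 - 32 = -13.
rank = 1 - (-13) = 32 - 19 + 1 = 14

14


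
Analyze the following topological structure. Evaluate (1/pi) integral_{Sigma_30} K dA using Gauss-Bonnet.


Gauss-Bonnet: integral K dA = 2*pi*chi(M).
chi(Sigma_30) = 2 - 2*30 = -58.
(integral K dA)/pi = 2*chi = 2*(-58) = -116

-116


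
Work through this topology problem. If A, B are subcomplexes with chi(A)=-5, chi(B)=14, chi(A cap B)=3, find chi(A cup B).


chi(A cup B) = chi(A) + chi(B) - chi(A cap B)
= -5 + (14) - (3)
= 6

6


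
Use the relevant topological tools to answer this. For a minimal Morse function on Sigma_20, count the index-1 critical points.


A perfect Morse function has m_k = b_k.
For Sigma_20: b_0=1, b_1=2g=40, b_2=1.
Saddles m_1 = 2g = 40

40


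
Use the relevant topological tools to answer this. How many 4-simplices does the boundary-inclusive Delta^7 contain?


Delta^7 has 7+1 vertices. A 4-face is a choice of 4+1 vertices.
f_4 = C(7+1, 4+1) = C(8,5) = 56

56


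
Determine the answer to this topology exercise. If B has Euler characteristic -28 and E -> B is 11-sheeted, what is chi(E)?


For a finite covering: chi(E) = (number of sheets) * chi(B).
chi(E) = 11 * (-28) = -308

-308


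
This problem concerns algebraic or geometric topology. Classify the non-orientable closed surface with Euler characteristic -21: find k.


chi = 2 - k for closed non-orientable surfaces with k crosscaps.
-21 = 2 - k
k = 2 - (-21) = 23

23


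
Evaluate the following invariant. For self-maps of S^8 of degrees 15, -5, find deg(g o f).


Degree is multiplicative under composition: deg(g o f) = deg(g) * deg(f).
= -5 * 15 = -75

-75


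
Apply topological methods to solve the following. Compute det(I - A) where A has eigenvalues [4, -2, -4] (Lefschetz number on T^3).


For a torus self-map: L(f) = det(I - A) where A acts on H_1.
L(f) = (1-4) * (1--2) * (1--4) = -3 * 3 * 5 = -45

-45


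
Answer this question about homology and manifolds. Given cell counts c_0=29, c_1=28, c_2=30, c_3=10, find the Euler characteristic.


chi = sum_k (-1)^k c_k.
= (-1)^0*29 + (-1)^1*28 + (-1)^2*30 + (-1)^3*10
= (29) + (-28) + (30) + (-10)
= 21

21


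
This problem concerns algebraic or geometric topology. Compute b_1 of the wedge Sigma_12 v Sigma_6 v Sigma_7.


For a wedge X v Y: reduced H_k(X v Y) = H_k(X) + H_k(Y).
Each Sigma_g contributes b_1 = 2g.
b_1 = 24 + 12 + 14 = 50

50


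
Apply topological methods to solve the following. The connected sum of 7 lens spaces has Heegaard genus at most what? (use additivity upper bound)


Heegaard genus satisfies g(A#B) <= g(A) + g(B).
Each lens space has g = 1.
Upper bound: 7 * 1 = 7

7


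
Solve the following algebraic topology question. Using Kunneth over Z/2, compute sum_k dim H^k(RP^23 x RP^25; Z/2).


dim H^*(RP^n; Z/2) = n+1 (one Z/2 in each degree 0..n).
Total Betti number is multiplicative.
Total = (23+1) * (25+1) = 24 * 26 = 624

624


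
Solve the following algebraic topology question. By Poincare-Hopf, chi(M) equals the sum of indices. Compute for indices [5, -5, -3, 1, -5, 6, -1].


Poincare-Hopf: chi(M) = sum of indices of zeros.
chi = (5) + (-5) + (-3) + (1) + (-5) + (6) + (-1) = -2

-2


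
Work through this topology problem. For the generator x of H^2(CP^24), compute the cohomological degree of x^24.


|x| = 2 in H^*(CP^n).
|x^24| = 24 * |x| = 24 * 2 = 48

48


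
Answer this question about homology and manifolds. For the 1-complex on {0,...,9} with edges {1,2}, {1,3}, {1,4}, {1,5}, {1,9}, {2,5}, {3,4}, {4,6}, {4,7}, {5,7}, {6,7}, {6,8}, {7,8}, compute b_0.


Run DFS/union-find over 10 vertices.
V = 10, E = 13.
Number of components = 2

2


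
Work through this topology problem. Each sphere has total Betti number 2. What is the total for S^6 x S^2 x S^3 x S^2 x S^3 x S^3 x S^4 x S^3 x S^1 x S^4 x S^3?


Total Betti number is multiplicative under products.
Each S^d (d>=1) has total Betti number 2.
There are 11 sphere factors.
Total = 2^11 = 2048

2048


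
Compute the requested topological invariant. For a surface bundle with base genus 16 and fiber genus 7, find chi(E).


For a fiber bundle F -> E -> B (with CW structure): chi(E) = chi(B) * chi(F).
chi(Sigma_16) = -30, chi(Sigma_7) = -12.
chi(E) = (-30) * (-12) = 360

360


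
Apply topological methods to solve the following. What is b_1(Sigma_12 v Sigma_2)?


For a wedge: H_1(A v B) = H_1(A) + H_1(B).
b_1(Sigma_12) = 24, b_1(Sigma_2) = 4.
b_1 = 24 + 4 = 28

28


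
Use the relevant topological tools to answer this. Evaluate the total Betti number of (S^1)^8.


b_k(T^8) = C(8,k), so the sum over k is sum_k C(8,k) = 2^8.
Total = 2^8 = 256

256


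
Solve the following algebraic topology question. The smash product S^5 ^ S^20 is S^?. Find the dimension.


S^m ^ S^n = S^{m+n}.
k = 5 + 20 = 25

25


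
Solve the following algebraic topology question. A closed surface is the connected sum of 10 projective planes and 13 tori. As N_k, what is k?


Since a >= 1, the sum is non-orientable; each T^2 can be replaced by RP^2 # RP^2 (since T^2#RP^2 = 3RP^2).
Total crosscaps k = 10 + 2*13 = 36.
Check via chi: chi = 10*1 + 13*0 - (10+13-1)*2 = -34 = 2 - k = -34. Consistent.

36


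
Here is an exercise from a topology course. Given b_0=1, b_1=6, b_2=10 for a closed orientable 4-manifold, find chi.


By Poincare duality b_k = b_{4-k}, so full Betti numbers: b_0=1, b_1=6, b_2=10, b_3=6, b_4=1.
chi = sum (-1)^k b_k = 0

0


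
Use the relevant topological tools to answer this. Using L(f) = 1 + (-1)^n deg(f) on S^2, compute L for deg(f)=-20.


On S^2: L(f) = tr(f_0*) + (-1)^2 tr(f_2*) = 1 + (-1)^2 * deg(f).
L(f) = 1 + (-1)^2 * -20 = 1 + -20 = -19

-19


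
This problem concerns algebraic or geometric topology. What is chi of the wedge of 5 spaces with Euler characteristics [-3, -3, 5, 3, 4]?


chi(A v B) = chi(A) + chi(B) - 1 (one point identified).
For 5 spaces: chi = (sum chi_i) - (5 - 1).
sum = 6; chi = 6 - 4 = 2

2


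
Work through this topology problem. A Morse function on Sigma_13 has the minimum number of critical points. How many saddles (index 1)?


A perfect Morse function has m_k = b_k.
For Sigma_13: b_0=1, b_1=2g=26, b_2=1.
Saddles m_1 = 2g = 26

26


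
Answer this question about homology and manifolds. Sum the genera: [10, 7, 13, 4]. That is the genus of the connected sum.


Genus is additive under connected sum of orientable surfaces.
g = 10 + 7 + 13 + 4 = 34

34


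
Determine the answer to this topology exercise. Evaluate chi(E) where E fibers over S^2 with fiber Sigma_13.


chi(S^2) = 2 (n even), chi(Sigma_13) = 2 - 2*13 = -24.
chi(E) = 2 * (-24) = -48

-48


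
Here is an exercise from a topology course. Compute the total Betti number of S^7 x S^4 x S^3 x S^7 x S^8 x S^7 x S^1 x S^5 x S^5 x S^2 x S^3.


Total Betti number is multiplicative under products.
Each S^d (d>=1) has total Betti number 2.
There are 11 sphere factors.
Total = 2^11 = 2048

2048


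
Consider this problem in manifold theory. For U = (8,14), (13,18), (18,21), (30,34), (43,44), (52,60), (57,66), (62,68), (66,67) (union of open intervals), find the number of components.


Sort and merge overlapping open intervals.
Merged: (8,18), (18,21), (30,34), (43,44), (52,68).
Number of components = 5

5


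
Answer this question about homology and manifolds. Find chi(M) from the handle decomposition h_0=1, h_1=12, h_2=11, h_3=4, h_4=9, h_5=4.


Handles of index k contribute (-1)^k to chi (same as CW cells).
chi = (1) + (-12) + (11) + (-4) + (9) + (-4) = 1

1


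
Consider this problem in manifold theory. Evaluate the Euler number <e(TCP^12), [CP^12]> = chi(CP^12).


For any closed oriented manifold, <e(TM),[M]> = chi(M).
chi(CP^12) = 12+1 = 13

13


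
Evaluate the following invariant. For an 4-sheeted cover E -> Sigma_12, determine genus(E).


For an n-sheeted cover: chi(E) = n * chi(B).
chi(Sigma_12) = 2 - 2*12 = -22.
chi(E) = 4 * (-22) = -88.
genus(E) = (2 - chi(E))/2 = (2 - (-88))/2 = 90/2 = 45

45


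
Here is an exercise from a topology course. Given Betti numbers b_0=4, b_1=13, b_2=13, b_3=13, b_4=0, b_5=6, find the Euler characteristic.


chi = sum_k (-1)^k b_k.
= (4) + (-13) + (13) + (-13) + (0) + (-6)
= -15

-15


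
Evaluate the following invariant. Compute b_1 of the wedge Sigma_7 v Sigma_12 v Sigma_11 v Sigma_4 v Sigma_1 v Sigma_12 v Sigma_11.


For a wedge X v Y: reduced H_k(X v Y) = H_k(X) + H_k(Y).
Each Sigma_g contributes b_1 = 2g.
b_1 = 14 + 24 + 22 + 8 + 2 + 24 + 22 = 116

116


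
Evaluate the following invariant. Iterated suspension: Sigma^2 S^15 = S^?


Each suspension raises dimension by 1: Sigma S^n = S^{n+1}.
Sigma^2 S^15 = S^{15+2} = S^17

17


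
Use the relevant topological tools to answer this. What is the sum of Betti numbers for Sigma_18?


For Sigma_18: b_0 = 1, b_1 = 2g = 36, b_2 = 1.
Total = 1 + 36 + 1 = 38

38


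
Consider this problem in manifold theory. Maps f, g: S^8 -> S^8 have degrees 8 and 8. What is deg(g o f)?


Degree is multiplicative under composition: deg(g o f) = deg(g) * deg(f).
= 8 * 8 = 64

64


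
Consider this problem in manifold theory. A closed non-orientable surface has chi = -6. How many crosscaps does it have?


chi = 2 - k for closed non-orientable surfaces with k crosscaps.
-6 = 2 - k
k = 2 - (-6) = 8

8


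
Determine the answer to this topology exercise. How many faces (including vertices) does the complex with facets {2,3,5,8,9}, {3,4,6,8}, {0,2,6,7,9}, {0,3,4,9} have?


Each maximal simplex on m vertices has 2^m - 1 nonempty faces.
Take the union (dedupe shared faces).
Total distinct faces = 78

78


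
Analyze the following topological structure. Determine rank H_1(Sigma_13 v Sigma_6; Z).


For a wedge: H_1(A v B) = H_1(A) + H_1(B).
b_1(Sigma_13) = 26, b_1(Sigma_6) = 12.
b_1 = 26 + 12 = 38

38


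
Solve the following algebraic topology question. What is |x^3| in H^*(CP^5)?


|x| = 2 in H^*(CP^n).
|x^3| = 3 * |x| = 3 * 2 = 6

6


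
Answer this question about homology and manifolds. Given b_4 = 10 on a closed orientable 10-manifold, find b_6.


Poincare duality for closed orientable n-manifolds: b_k = b_{n-k}.
Here n = 10, so b_6 = b_4 = 10

10


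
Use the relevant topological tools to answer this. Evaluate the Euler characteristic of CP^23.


CP^23 has one cell in each even dimension 0, 2, ..., 2*23 (23+1 cells total).
All cells are even-dimensional, so chi = number of cells.
chi = 23 + 1 = 24

24


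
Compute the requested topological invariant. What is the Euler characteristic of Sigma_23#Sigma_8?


chi(Sigma_23) = 2 - 2*23 = -44
chi(Sigma_8) = 2 - 2*8 = -14
For surfaces: chi(A#B) = chi(A) + chi(B) - 2.
chi = -44 + -14 - 2 = -60

-60


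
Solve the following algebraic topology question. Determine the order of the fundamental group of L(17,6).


pi_1(L(p,q)) = Z/pZ for any q coprime to p.
|pi_1(L(17,6))| = 17

17


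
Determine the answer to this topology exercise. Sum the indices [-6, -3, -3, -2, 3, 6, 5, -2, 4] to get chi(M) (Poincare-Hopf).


Poincare-Hopf: chi(M) = sum of indices of zeros.
chi = (-6) + (-3) + (-3) + (-2) + (3) + (6) + (5) + (-2) + (4) = 2

2


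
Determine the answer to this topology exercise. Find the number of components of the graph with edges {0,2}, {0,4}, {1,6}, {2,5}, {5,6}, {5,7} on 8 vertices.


Run DFS/union-find over 8 vertices.
V = 8, E = 6.
Number of components = 2

2


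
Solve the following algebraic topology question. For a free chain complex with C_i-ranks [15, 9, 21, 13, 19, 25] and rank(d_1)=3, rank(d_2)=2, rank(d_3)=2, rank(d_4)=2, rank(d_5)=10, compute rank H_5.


rank H_k = rank(ker d_k) - rank(im d_{k+1}).
rank(ker d_5) = rank(C_5) - rank(d_5) = 25 - 10 = 15.
rank(im d_{5+1}) = 0.
rank H_5 = 15 - 0 = 15

15


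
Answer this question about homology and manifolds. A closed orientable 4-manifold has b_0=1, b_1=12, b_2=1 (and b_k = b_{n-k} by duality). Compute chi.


By Poincare duality b_k = b_{4-k}, so full Betti numbers: b_0=1, b_1=12, b_2=1, b_3=12, b_4=1.
chi = sum (-1)^k b_k = -21

-21


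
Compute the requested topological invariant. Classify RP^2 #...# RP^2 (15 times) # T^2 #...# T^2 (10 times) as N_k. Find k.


Since a >= 1, the sum is non-orientable; each T^2 can be replaced by RP^2 # RP^2 (since T^2#RP^2 = 3RP^2).
Total crosscaps k = 15 + 2*10 = 35.
Check via chi: chi = 15*1 + 10*0 - (15+10-1)*2 = -33 = 2 - k = -33. Consistent.

35


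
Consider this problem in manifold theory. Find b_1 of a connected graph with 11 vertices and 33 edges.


For a connected graph: rank(pi_1) = b_1 = E - V + 1 = 1 - chi.
chi = V - E = 11 - 33 = -22.
rank = 1 - (-22) = 33 - 11 + 1 = 23

23


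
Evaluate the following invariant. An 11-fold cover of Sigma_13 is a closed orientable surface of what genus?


For an n-sheeted cover: chi(E) = n * chi(B).
chi(Sigma_13) = 2 - 2*13 = -24.
chi(E) = 11 * (-24) = -264.
genus(E) = (2 - chi(E))/2 = (2 - (-264))/2 = 266/2 = 133

133
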